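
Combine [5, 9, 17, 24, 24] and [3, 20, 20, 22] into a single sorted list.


List A: [5, 9, 17, 24, 24]
List B: [3, 20, 20, 22]
Repeatedly compare the front elements and take the smaller:
  5 vs 3 -> take 3
  5 vs 20 -> take 5
  9 vs 20 -> take 9
  17 vs 20 -> take 17
  24 vs 20 -> take 20
  24 vs 20 -> take 20
  24 vs 22 -> take 22
  B is exhausted; append the rest of A: [24, 24]
Final answer: [3, 5, 9, 17, 20, 20, 22, 24, 24]


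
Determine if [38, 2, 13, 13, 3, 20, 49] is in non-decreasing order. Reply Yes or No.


Check consecutive pairs:
  38 <= 2? False
  2 <= 13? True
  13 <= 13? True
  13 <= 3? False
  3 <= 20? True
  20 <= 49? True
2 consecutive pair(s) are out of order, so the list is not sorted.
Final answer: No


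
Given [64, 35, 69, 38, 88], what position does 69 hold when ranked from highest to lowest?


Sort descending: [88, 69, 64, 38, 35]
Find 69 in the sorted list.
69 is at position 2.
Final answer: 2


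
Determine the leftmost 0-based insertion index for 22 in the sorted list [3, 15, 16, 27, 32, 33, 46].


List is sorted: [3, 15, 16, 27, 32, 33, 46]
We need the leftmost position where 22 can be inserted, i.e. the first index whose element is >= 22 (or the end of the list if none is).
Binary search with low=0, high=7 (0-based indices):
  low=0, high=7, mid=3: a[3]=27 >= 22, so high = 3
  low=0, high=3, mid=1: a[1]=15 < 22, so low = 2
  low=2, high=3, mid=2: a[2]=16 < 22, so low = 3
Now low = high = 3, so the insertion index is 3.
Final answer: 3


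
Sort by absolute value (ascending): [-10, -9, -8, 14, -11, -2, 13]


Compute absolute values:
  |-10| = 10
  |-9| = 9
  |-8| = 8
  |14| = 14
  |-11| = 11
  |-2| = 2
  |13| = 13
Absolute values in increasing order: 2 < 8 < 9 < 10 < 11 < 13 < 14
Listing the original numbers in that order gives the answer.
Final answer: [-2, -8, -9, -10, -11, 13, 14]


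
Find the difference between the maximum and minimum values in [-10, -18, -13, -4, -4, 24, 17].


Maximum value: 24
Minimum value: -18
Range = 24 - (-18) = 42
Final answer: 42


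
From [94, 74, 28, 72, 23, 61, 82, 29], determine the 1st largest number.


Sort descending: [94, 82, 74, 72, 61, 29, 28, 23]
The 1st element (1-indexed) is at index 0.
Value = 94
Final answer: 94


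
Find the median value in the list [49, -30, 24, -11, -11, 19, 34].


First, sort the list: [-30, -11, -11, 19, 24, 34, 49]
The list has 7 elements (odd count).
The middle index is 3 (0-based), and the element there is 19.
Final answer: 19


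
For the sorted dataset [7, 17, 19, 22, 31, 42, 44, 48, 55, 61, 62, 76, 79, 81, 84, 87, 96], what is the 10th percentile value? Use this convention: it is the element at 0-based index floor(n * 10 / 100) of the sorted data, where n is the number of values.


The dataset has n = 17 elements.
Index = floor(17 * 10 / 100) = floor(170 / 100) = floor(1.7) = 1
Counting from index 0 in the sorted data, the element at index 1 is 17.
Final answer: 17


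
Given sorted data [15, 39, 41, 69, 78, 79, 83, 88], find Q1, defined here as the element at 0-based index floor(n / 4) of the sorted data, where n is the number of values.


The list has n = 8 elements.
Q1 index = floor(8 / 4) = floor(2) = 2
Counting from index 0 in the sorted data, the element at index 2 is 41.
Final answer: 41


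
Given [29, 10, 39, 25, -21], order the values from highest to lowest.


Original list: [29, 10, 39, 25, -21]
Repeatedly take the largest remaining element:
  Remaining [29, 10, 39, 25, -21] -> largest is 39
  Remaining [29, 10, 25, -21] -> largest is 29
  Remaining [10, 25, -21] -> largest is 25
  Remaining [10, -21] -> largest is 10
  Remaining [-21] -> largest is -21
Collecting the picks in order gives the descending list.
Final answer: [39, 29, 25, 10, -21]


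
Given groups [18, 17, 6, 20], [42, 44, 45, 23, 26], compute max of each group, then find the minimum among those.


Find max of each group:
  Group 1: [18, 17, 6, 20] -> max = 20
  Group 2: [42, 44, 45, 23, 26] -> max = 45
Maxes: [20, 45]
Minimum of maxes = 20
Final answer: 20


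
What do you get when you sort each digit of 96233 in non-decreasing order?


The number 96233 has digits: 9, 6, 2, 3, 3
Sorted: 2, 3, 3, 6, 9
Joining the sorted digits gives the result.
Final answer: 23369


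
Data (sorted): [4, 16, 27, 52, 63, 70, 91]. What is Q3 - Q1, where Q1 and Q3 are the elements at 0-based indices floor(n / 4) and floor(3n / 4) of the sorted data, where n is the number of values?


The data has n = 7 elements.
Q1 index = floor(7 / 4) = floor(1.75) = 1; Q3 index = floor(3 * 7 / 4) = floor(5.25) = 5
Q1 = element at index 1 = 16
Q3 = element at index 5 = 70
IQR = 70 - 16 = 54
Final answer: 54


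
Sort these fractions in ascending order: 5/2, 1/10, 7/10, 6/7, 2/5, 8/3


Convert to decimal for comparison:
  5/2 = 2.5
  1/10 = 0.1
  7/10 = 0.7
  6/7 = 0.8571
  2/5 = 0.4
  8/3 = 2.6667
Decimals in increasing order: 0.1 < 0.4 < 0.7 < 0.8571 < 2.5 < 2.6667
Writing each back as its fraction gives the sorted order.
Final answer: 1/10, 2/5, 7/10, 6/7, 5/2, 8/3


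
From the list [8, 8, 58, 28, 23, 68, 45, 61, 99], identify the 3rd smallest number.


Sort ascending: [8, 8, 23, 28, 45, 58, 61, 68, 99]
The 3rd element (1-indexed) is at index 2.
Value = 23
Final answer: 23


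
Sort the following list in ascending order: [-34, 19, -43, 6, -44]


Original list: [-34, 19, -43, 6, -44]
Repeatedly take the smallest remaining element:
  Remaining [-34, 19, -43, 6, -44] -> smallest is -44
  Remaining [-34, 19, -43, 6] -> smallest is -43
  Remaining [-34, 19, 6] -> smallest is -34
  Remaining [19, 6] -> smallest is 6
  Remaining [19] -> smallest is 19
Collecting the picks in order gives the sorted list.
Final answer: [-44, -43, -34, 6, 19]


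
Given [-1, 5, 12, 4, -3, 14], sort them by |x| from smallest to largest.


Compute absolute values:
  |-1| = 1
  |5| = 5
  |12| = 12
  |4| = 4
  |-3| = 3
  |14| = 14
Absolute values in increasing order: 1 < 3 < 4 < 5 < 12 < 14
Listing the original numbers in that order gives the answer.
Final answer: [-1, -3, 4, 5, 12, 14]


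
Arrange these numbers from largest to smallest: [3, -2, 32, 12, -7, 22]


Original list: [3, -2, 32, 12, -7, 22]
Repeatedly take the largest remaining element:
  Remaining [3, -2, 32, 12, -7, 22] -> largest is 32
  Remaining [3, -2, 12, -7, 22] -> largest is 22
  Remaining [3, -2, 12, -7] -> largest is 12
  Remaining [3, -2, -7] -> largest is 3
  Remaining [-2, -7] -> largest is -2
  Remaining [-7] -> largest is -7
Collecting the picks in order gives the descending list.
Final answer: [32, 22, 12, 3, -2, -7]


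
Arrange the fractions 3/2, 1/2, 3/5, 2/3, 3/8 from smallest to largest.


Convert to decimal for comparison:
  3/2 = 1.5
  1/2 = 0.5
  3/5 = 0.6
  2/3 = 0.6667
  3/8 = 0.375
Decimals in increasing order: 0.375 < 0.5 < 0.6 < 0.6667 < 1.5
Writing each back as its fraction gives the sorted order.
Final answer: 3/8, 1/2, 3/5, 2/3, 3/2


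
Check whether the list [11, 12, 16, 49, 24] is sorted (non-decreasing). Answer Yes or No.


Check consecutive pairs:
  11 <= 12? True
  12 <= 16? True
  16 <= 49? True
  49 <= 24? False
1 consecutive pair(s) are out of order, so the list is not sorted.
Final answer: No


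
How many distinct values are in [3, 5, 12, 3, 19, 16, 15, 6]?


List all unique values:
Distinct values: [3, 5, 6, 12, 15, 16, 19]
Count = 7
Final answer: 7


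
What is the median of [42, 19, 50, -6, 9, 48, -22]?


First, sort the list: [-22, -6, 9, 19, 42, 48, 50]
The list has 7 elements (odd count).
The middle index is 3 (0-based), and the element there is 19.
Final answer: 19


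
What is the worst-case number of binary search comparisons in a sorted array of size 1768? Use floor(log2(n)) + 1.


Binary search halves the search space each step.
Maximum comparisons = floor(log2(1768)) + 1
log2(1768) = 10.7879
floor(log2(1768)) = 10, so 10 + 1 = 11
Final answer: 11


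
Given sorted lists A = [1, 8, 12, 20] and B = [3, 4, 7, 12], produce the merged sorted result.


List A: [1, 8, 12, 20]
List B: [3, 4, 7, 12]
Repeatedly compare the front elements and take the smaller:
  1 vs 3 -> take 1
  8 vs 3 -> take 3
  8 vs 4 -> take 4
  8 vs 7 -> take 7
  8 vs 12 -> take 8
  12 vs 12 -> take 12
  20 vs 12 -> take 12
  B is exhausted; append the rest of A: [20]
Final answer: [1, 3, 4, 7, 8, 12, 12, 20]


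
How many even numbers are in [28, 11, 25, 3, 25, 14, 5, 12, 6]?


Check each element:
  28 is even
  11 is odd
  25 is odd
  3 is odd
  25 is odd
  14 is even
  5 is odd
  12 is even
  6 is even
Evens: [28, 14, 12, 6]
Count of evens = 4
Final answer: 4


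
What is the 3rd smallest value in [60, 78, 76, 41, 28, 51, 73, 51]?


Sort ascending: [28, 41, 51, 51, 60, 73, 76, 78]
The 3rd element (1-indexed) is at index 2.
Value = 51
Final answer: 51


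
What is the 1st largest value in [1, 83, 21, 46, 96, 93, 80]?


Sort descending: [96, 93, 83, 80, 46, 21, 1]
The 1st element (1-indexed) is at index 0.
Value = 96
Final answer: 96


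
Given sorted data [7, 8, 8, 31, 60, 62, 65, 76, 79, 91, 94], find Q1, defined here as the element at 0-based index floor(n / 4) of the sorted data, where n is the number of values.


The list has n = 11 elements.
Q1 index = floor(11 / 4) = floor(2.75) = 2
Counting from index 0 in the sorted data, the element at index 2 is 8.
Final answer: 8


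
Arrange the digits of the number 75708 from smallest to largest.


The number 75708 has digits: 7, 5, 7, 0, 8
Sorted: 0, 5, 7, 7, 8
Joining the sorted digits gives the result.
Final answer: 05778


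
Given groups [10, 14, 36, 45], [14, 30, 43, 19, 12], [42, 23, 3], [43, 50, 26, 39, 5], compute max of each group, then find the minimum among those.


Find max of each group:
  Group 1: [10, 14, 36, 45] -> max = 45
  Group 2: [14, 30, 43, 19, 12] -> max = 43
  Group 3: [42, 23, 3] -> max = 42
  Group 4: [43, 50, 26, 39, 5] -> max = 50
Maxes: [45, 43, 42, 50]
Minimum of maxes = 42
Final answer: 42


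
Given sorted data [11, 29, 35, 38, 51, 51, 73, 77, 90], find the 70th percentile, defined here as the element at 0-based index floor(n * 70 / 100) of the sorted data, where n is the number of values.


The dataset has n = 9 elements.
Index = floor(9 * 70 / 100) = floor(630 / 100) = floor(6.3) = 6
Counting from index 0 in the sorted data, the element at index 6 is 73.
Final answer: 73


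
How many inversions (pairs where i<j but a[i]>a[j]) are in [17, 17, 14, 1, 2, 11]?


For each element, count the later elements that are smaller than it:
  17 (index 0): smaller elements after it = [14, 1, 2, 11] -> 4
  17 (index 1): smaller elements after it = [14, 1, 2, 11] -> 4
  14 (index 2): smaller elements after it = [1, 2, 11] -> 3
  1 (index 3): smaller elements after it = [] -> 0
  2 (index 4): smaller elements after it = [] -> 0
Total inversions = 4 + 4 + 3 + 0 + 0 = 11
Final answer: 11


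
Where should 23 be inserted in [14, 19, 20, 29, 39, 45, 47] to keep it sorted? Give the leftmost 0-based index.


List is sorted: [14, 19, 20, 29, 39, 45, 47]
We need the leftmost position where 23 can be inserted, i.e. the first index whose element is >= 23 (or the end of the list if none is).
Binary search with low=0, high=7 (0-based indices):
  low=0, high=7, mid=3: a[3]=29 >= 23, so high = 3
  low=0, high=3, mid=1: a[1]=19 < 23, so low = 2
  low=2, high=3, mid=2: a[2]=20 < 23, so low = 3
Now low = high = 3, so the insertion index is 3.
Final answer: 3


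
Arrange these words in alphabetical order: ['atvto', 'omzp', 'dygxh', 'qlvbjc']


Compare strings character by character (the first differing letter decides):
  'atvto' < 'dygxh' since 'a' < 'd' at position 1
  'dygxh' < 'omzp' since 'd' < 'o' at position 1
  'omzp' < 'qlvbjc' since 'o' < 'q' at position 1
Chaining these comparisons gives the alphabetical order.
Final answer: ['atvto', 'dygxh', 'omzp', 'qlvbjc']


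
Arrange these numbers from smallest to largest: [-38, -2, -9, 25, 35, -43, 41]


Original list: [-38, -2, -9, 25, 35, -43, 41]
Repeatedly take the smallest remaining element:
  Remaining [-38, -2, -9, 25, 35, -43, 41] -> smallest is -43
  Remaining [-38, -2, -9, 25, 35, 41] -> smallest is -38
  Remaining [-2, -9, 25, 35, 41] -> smallest is -9
  Remaining [-2, 25, 35, 41] -> smallest is -2
  Remaining [25, 35, 41] -> smallest is 25
  Remaining [35, 41] -> smallest is 35
  Remaining [41] -> smallest is 41
Collecting the picks in order gives the sorted list.
Final answer: [-43, -38, -9, -2, 25, 35, 41]


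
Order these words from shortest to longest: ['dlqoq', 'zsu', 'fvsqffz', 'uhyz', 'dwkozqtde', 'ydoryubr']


Compute lengths:
  'dlqoq' has length 5
  'zsu' has length 3
  'fvsqffz' has length 7
  'uhyz' has length 4
  'dwkozqtde' has length 9
  'ydoryubr' has length 8
Lengths in increasing order: 3 < 4 < 5 < 7 < 8 < 9
Listing the words in that order gives the answer.
Final answer: ['zsu', 'uhyz', 'dlqoq', 'fvsqffz', 'ydoryubr', 'dwkozqtde']


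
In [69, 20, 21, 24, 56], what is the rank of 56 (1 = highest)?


Sort descending: [69, 56, 24, 21, 20]
Find 56 in the sorted list.
56 is at position 2.
Final answer: 2


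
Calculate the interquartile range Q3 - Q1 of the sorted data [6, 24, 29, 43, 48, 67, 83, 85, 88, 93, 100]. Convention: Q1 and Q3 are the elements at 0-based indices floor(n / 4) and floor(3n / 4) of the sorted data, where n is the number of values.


The data has n = 11 elements.
Q1 index = floor(11 / 4) = floor(2.75) = 2; Q3 index = floor(3 * 11 / 4) = floor(8.25) = 8
Q1 = element at index 2 = 29
Q3 = element at index 8 = 88
IQR = 88 - 29 = 59
Final answer: 59


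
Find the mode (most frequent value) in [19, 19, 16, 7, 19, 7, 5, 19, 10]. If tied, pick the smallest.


Count the frequency of each value:
  5 appears 1 time(s)
  7 appears 2 time(s)
  10 appears 1 time(s)
  16 appears 1 time(s)
  19 appears 4 time(s)
Maximum frequency is 4.
Only 19 reaches that frequency, so it is the mode.
Final answer: 19


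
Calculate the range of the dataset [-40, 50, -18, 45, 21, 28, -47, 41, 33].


Maximum value: 50
Minimum value: -47
Range = 50 - (-47) = 97
Final answer: 97


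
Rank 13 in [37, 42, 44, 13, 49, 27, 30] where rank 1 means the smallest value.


Sort ascending: [13, 27, 30, 37, 42, 44, 49]
Find 13 in the sorted list.
13 is at position 1 (1-indexed).
Final answer: 1


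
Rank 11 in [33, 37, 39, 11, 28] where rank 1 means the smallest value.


Sort ascending: [11, 28, 33, 37, 39]
Find 11 in the sorted list.
11 is at position 1 (1-indexed).
Final answer: 1


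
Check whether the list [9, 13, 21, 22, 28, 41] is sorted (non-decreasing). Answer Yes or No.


Check consecutive pairs:
  9 <= 13? True
  13 <= 21? True
  21 <= 22? True
  22 <= 28? True
  28 <= 41? True
Every consecutive pair is in order, so the list is non-decreasing.
Final answer: Yes


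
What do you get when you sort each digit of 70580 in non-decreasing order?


The number 70580 has digits: 7, 0, 5, 8, 0
Sorted: 0, 0, 5, 7, 8
Joining the sorted digits gives the result.
Final answer: 00578


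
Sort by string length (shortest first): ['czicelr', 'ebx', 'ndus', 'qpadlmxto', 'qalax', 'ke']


Compute lengths:
  'czicelr' has length 7
  'ebx' has length 3
  'ndus' has length 4
  'qpadlmxto' has length 9
  'qalax' has length 5
  'ke' has length 2
Lengths in increasing order: 2 < 3 < 4 < 5 < 7 < 9
Listing the words in that order gives the answer.
Final answer: ['ke', 'ebx', 'ndus', 'qalax', 'czicelr', 'qpadlmxto']


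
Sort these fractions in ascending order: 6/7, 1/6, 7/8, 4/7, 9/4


Convert to decimal for comparison:
  6/7 = 0.8571
  1/6 = 0.1667
  7/8 = 0.875
  4/7 = 0.5714
  9/4 = 2.25
Decimals in increasing order: 0.1667 < 0.5714 < 0.8571 < 0.875 < 2.25
Writing each back as its fraction gives the sorted order.
Final answer: 1/6, 4/7, 6/7, 7/8, 9/4


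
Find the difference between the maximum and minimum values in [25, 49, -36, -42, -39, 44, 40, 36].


Maximum value: 49
Minimum value: -42
Range = 49 - (-42) = 91
Final answer: 91


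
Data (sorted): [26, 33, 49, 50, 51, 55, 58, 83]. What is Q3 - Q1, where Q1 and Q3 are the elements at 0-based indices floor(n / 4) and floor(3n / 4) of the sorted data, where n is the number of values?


The data has n = 8 elements.
Q1 index = floor(8 / 4) = floor(2) = 2; Q3 index = floor(3 * 8 / 4) = floor(6) = 6
Q1 = element at index 2 = 49
Q3 = element at index 6 = 58
IQR = 58 - 49 = 9
Final answer: 9


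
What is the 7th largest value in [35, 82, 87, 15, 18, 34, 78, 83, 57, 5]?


Sort descending: [87, 83, 82, 78, 57, 35, 34, 18, 15, 5]
The 7th element (1-indexed) is at index 6.
Value = 34
Final answer: 34


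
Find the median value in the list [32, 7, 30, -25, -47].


First, sort the list: [-47, -25, 7, 30, 32]
The list has 5 elements (odd count).
The middle index is 2 (0-based), and the element there is 7.
Final answer: 7


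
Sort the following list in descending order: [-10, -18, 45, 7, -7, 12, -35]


Original list: [-10, -18, 45, 7, -7, 12, -35]
Repeatedly take the largest remaining element:
  Remaining [-10, -18, 45, 7, -7, 12, -35] -> largest is 45
  Remaining [-10, -18, 7, -7, 12, -35] -> largest is 12
  Remaining [-10, -18, 7, -7, -35] -> largest is 7
  Remaining [-10, -18, -7, -35] -> largest is -7
  Remaining [-10, -18, -35] -> largest is -10
  Remaining [-18, -35] -> largest is -18
  Remaining [-35] -> largest is -35
Collecting the picks in order gives the descending list.
Final answer: [45, 12, 7, -7, -10, -18, -35]


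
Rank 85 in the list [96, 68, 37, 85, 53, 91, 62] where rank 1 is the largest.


Sort descending: [96, 91, 85, 68, 62, 53, 37]
Find 85 in the sorted list.
85 is at position 3.
Final answer: 3


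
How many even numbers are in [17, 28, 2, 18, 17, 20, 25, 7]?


Check each element:
  17 is odd
  28 is even
  2 is even
  18 is even
  17 is odd
  20 is even
  25 is odd
  7 is odd
Evens: [28, 2, 18, 20]
Count of evens = 4
Final answer: 4


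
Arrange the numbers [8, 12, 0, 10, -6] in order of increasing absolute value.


Compute absolute values:
  |8| = 8
  |12| = 12
  |0| = 0
  |10| = 10
  |-6| = 6
Absolute values in increasing order: 0 < 6 < 8 < 10 < 12
Listing the original numbers in that order gives the answer.
Final answer: [0, -6, 8, 10, 12]


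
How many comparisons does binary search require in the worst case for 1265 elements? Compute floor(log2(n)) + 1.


Binary search halves the search space each step.
Maximum comparisons = floor(log2(1265)) + 1
log2(1265) = 10.3049
floor(log2(1265)) = 10, so 10 + 1 = 11
Final answer: 11


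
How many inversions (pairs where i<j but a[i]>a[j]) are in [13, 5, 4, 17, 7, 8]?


For each element, count the later elements that are smaller than it:
  13 (index 0): smaller elements after it = [5, 4, 7, 8] -> 4
  5 (index 1): smaller elements after it = [4] -> 1
  4 (index 2): smaller elements after it = [] -> 0
  17 (index 3): smaller elements after it = [7, 8] -> 2
  7 (index 4): smaller elements after it = [] -> 0
Total inversions = 4 + 1 + 0 + 2 + 0 = 7
Final answer: 7


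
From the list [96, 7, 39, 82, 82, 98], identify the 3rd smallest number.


Sort ascending: [7, 39, 82, 82, 96, 98]
The 3rd element (1-indexed) is at index 2.
Value = 82
Final answer: 82


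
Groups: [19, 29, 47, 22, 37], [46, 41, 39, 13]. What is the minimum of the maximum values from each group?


Find max of each group:
  Group 1: [19, 29, 47, 22, 37] -> max = 47
  Group 2: [46, 41, 39, 13] -> max = 46
Maxes: [47, 46]
Minimum of maxes = 46
Final answer: 46


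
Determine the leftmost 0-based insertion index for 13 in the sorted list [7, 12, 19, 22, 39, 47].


List is sorted: [7, 12, 19, 22, 39, 47]
We need the leftmost position where 13 can be inserted, i.e. the first index whose element is >= 13 (or the end of the list if none is).
Binary search with low=0, high=6 (0-based indices):
  low=0, high=6, mid=3: a[3]=22 >= 13, so high = 3
  low=0, high=3, mid=1: a[1]=12 < 13, so low = 2
  low=2, high=3, mid=2: a[2]=19 >= 13, so high = 2
Now low = high = 2, so the insertion index is 2.
Final answer: 2


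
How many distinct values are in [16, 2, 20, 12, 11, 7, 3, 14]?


List all unique values:
Distinct values: [2, 3, 7, 11, 12, 14, 16, 20]
Count = 8
Final answer: 8


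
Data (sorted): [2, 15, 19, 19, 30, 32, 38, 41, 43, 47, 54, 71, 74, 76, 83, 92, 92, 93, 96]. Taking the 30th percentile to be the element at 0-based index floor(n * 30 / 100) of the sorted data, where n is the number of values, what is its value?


The dataset has n = 19 elements.
Index = floor(19 * 30 / 100) = floor(570 / 100) = floor(5.7) = 5
Counting from index 0 in the sorted data, the element at index 5 is 32.
Final answer: 32


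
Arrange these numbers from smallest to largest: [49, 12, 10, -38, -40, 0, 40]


Original list: [49, 12, 10, -38, -40, 0, 40]
Repeatedly take the smallest remaining element:
  Remaining [49, 12, 10, -38, -40, 0, 40] -> smallest is -40
  Remaining [49, 12, 10, -38, 0, 40] -> smallest is -38
  Remaining [49, 12, 10, 0, 40] -> smallest is 0
  Remaining [49, 12, 10, 40] -> smallest is 10
  Remaining [49, 12, 40] -> smallest is 12
  Remaining [49, 40] -> smallest is 40
  Remaining [49] -> smallest is 49
Collecting the picks in order gives the sorted list.
Final answer: [-40, -38, 0, 10, 12, 40, 49]


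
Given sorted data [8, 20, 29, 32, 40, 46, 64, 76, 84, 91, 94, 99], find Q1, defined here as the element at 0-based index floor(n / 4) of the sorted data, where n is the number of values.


The list has n = 12 elements.
Q1 index = floor(12 / 4) = floor(3) = 3
Counting from index 0 in the sorted data, the element at index 3 is 32.
Final answer: 32


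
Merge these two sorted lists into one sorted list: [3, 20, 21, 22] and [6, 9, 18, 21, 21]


List A: [3, 20, 21, 22]
List B: [6, 9, 18, 21, 21]
Repeatedly compare the front elements and take the smaller:
  3 vs 6 -> take 3
  20 vs 6 -> take 6
  20 vs 9 -> take 9
  20 vs 18 -> take 18
  20 vs 21 -> take 20
  21 vs 21 -> take 21
  22 vs 21 -> take 21
  22 vs 21 -> take 21
  B is exhausted; append the rest of A: [22]
Final answer: [3, 6, 9, 18, 20, 21, 21, 21, 22]


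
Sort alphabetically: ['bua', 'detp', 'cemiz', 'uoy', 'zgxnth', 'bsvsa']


Compare strings character by character (the first differing letter decides):
  'bsvsa' < 'bua' since 's' < 'u' at position 2
  'bua' < 'cemiz' since 'b' < 'c' at position 1
  'cemiz' < 'detp' since 'c' < 'd' at position 1
  'detp' < 'uoy' since 'd' < 'u' at position 1
  'uoy' < 'zgxnth' since 'u' < 'z' at position 1
Chaining these comparisons gives the alphabetical order.
Final answer: ['bsvsa', 'bua', 'cemiz', 'detp', 'uoy', 'zgxnth']


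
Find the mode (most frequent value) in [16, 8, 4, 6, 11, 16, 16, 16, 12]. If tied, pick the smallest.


Count the frequency of each value:
  4 appears 1 time(s)
  6 appears 1 time(s)
  8 appears 1 time(s)
  11 appears 1 time(s)
  12 appears 1 time(s)
  16 appears 4 time(s)
Maximum frequency is 4.
Only 16 reaches that frequency, so it is the mode.
Final answer: 16


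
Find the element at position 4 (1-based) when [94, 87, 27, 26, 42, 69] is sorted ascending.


Sort ascending: [26, 27, 42, 69, 87, 94]
The 4th element (1-indexed) is at index 3.
Value = 69
Final answer: 69


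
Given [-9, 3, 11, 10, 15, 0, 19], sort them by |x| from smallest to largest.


Compute absolute values:
  |-9| = 9
  |3| = 3
  |11| = 11
  |10| = 10
  |15| = 15
  |0| = 0
  |19| = 19
Absolute values in increasing order: 0 < 3 < 9 < 10 < 11 < 15 < 19
Listing the original numbers in that order gives the answer.
Final answer: [0, 3, -9, 10, 11, 15, 19]


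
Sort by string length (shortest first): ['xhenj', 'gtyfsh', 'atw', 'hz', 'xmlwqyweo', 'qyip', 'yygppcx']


Compute lengths:
  'xhenj' has length 5
  'gtyfsh' has length 6
  'atw' has length 3
  'hz' has length 2
  'xmlwqyweo' has length 9
  'qyip' has length 4
  'yygppcx' has length 7
Lengths in increasing order: 2 < 3 < 4 < 5 < 6 < 7 < 9
Listing the words in that order gives the answer.
Final answer: ['hz', 'atw', 'qyip', 'xhenj', 'gtyfsh', 'yygppcx', 'xmlwqyweo']


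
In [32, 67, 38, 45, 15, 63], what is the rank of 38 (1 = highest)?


Sort descending: [67, 63, 45, 38, 32, 15]
Find 38 in the sorted list.
38 is at position 4.
Final answer: 4


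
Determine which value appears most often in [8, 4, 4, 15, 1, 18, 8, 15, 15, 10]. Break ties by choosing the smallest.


Count the frequency of each value:
  1 appears 1 time(s)
  4 appears 2 time(s)
  8 appears 2 time(s)
  10 appears 1 time(s)
  15 appears 3 time(s)
  18 appears 1 time(s)
Maximum frequency is 3.
Only 15 reaches that frequency, so it is the mode.
Final answer: 15


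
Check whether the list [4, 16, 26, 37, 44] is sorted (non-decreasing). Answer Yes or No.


Check consecutive pairs:
  4 <= 16? True
  16 <= 26? True
  26 <= 37? True
  37 <= 44? True
Every consecutive pair is in order, so the list is non-decreasing.
Final answer: Yes


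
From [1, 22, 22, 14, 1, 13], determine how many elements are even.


Check each element:
  1 is odd
  22 is even
  22 is even
  14 is even
  1 is odd
  13 is odd
Evens: [22, 22, 14]
Count of evens = 3
Final answer: 3


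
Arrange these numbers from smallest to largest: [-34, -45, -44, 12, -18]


Original list: [-34, -45, -44, 12, -18]
Repeatedly take the smallest remaining element:
  Remaining [-34, -45, -44, 12, -18] -> smallest is -45
  Remaining [-34, -44, 12, -18] -> smallest is -44
  Remaining [-34, 12, -18] -> smallest is -34
  Remaining [12, -18] -> smallest is -18
  Remaining [12] -> smallest is 12
Collecting the picks in order gives the sorted list.
Final answer: [-45, -44, -34, -18, 12]


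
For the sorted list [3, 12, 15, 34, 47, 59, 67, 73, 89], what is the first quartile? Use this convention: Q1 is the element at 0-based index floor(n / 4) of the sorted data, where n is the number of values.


The list has n = 9 elements.
Q1 index = floor(9 / 4) = floor(2.25) = 2
Counting from index 0 in the sorted data, the element at index 2 is 15.
Final answer: 15


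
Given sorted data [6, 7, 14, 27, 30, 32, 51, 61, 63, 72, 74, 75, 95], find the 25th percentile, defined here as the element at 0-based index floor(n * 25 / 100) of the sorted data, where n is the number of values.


The dataset has n = 13 elements.
Index = floor(13 * 25 / 100) = floor(325 / 100) = floor(3.25) = 3
Counting from index 0 in the sorted data, the element at index 3 is 27.
Final answer: 27


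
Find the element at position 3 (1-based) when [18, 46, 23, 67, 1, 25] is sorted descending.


Sort descending: [67, 46, 25, 23, 18, 1]
The 3rd element (1-indexed) is at index 2.
Value = 25
Final answer: 25


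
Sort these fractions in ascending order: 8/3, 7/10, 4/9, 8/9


Convert to decimal for comparison:
  8/3 = 2.6667
  7/10 = 0.7
  4/9 = 0.4444
  8/9 = 0.8889
Decimals in increasing order: 0.4444 < 0.7 < 0.8889 < 2.6667
Writing each back as its fraction gives the sorted order.
Final answer: 4/9, 7/10, 8/9, 8/3


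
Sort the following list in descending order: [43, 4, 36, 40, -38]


Original list: [43, 4, 36, 40, -38]
Repeatedly take the largest remaining element:
  Remaining [43, 4, 36, 40, -38] -> largest is 43
  Remaining [4, 36, 40, -38] -> largest is 40
  Remaining [4, 36, -38] -> largest is 36
  Remaining [4, -38] -> largest is 4
  Remaining [-38] -> largest is -38
Collecting the picks in order gives the descending list.
Final answer: [43, 40, 36, 4, -38]


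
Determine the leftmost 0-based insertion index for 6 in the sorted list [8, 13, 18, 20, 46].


List is sorted: [8, 13, 18, 20, 46]
We need the leftmost position where 6 can be inserted, i.e. the first index whose element is >= 6 (or the end of the list if none is).
Binary search with low=0, high=5 (0-based indices):
  low=0, high=5, mid=2: a[2]=18 >= 6, so high = 2
  low=0, high=2, mid=1: a[1]=13 >= 6, so high = 1
  low=0, high=1, mid=0: a[0]=8 >= 6, so high = 0
Now low = high = 0, so the insertion index is 0.
Final answer: 0


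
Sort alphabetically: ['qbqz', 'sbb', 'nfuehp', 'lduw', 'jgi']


Compare strings character by character (the first differing letter decides):
  'jgi' < 'lduw' since 'j' < 'l' at position 1
  'lduw' < 'nfuehp' since 'l' < 'n' at position 1
  'nfuehp' < 'qbqz' since 'n' < 'q' at position 1
  'qbqz' < 'sbb' since 'q' < 's' at position 1
Chaining these comparisons gives the alphabetical order.
Final answer: ['jgi', 'lduw', 'nfuehp', 'qbqz', 'sbb']


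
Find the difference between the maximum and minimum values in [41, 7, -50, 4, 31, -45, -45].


Maximum value: 41
Minimum value: -50
Range = 41 - (-50) = 91
Final answer: 91


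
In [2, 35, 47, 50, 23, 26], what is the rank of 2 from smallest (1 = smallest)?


Sort ascending: [2, 23, 26, 35, 47, 50]
Find 2 in the sorted list.
2 is at position 1 (1-indexed).
Final answer: 1


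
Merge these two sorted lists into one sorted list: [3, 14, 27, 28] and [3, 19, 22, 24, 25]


List A: [3, 14, 27, 28]
List B: [3, 19, 22, 24, 25]
Repeatedly compare the front elements and take the smaller:
  3 vs 3 -> take 3
  14 vs 3 -> take 3
  14 vs 19 -> take 14
  27 vs 19 -> take 19
  27 vs 22 -> take 22
  27 vs 24 -> take 24
  27 vs 25 -> take 25
  B is exhausted; append the rest of A: [27, 28]
Final answer: [3, 3, 14, 19, 22, 24, 25, 27, 28]


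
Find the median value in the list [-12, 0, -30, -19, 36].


First, sort the list: [-30, -19, -12, 0, 36]
The list has 5 elements (odd count).
The middle index is 2 (0-based), and the element there is -12.
Final answer: -12


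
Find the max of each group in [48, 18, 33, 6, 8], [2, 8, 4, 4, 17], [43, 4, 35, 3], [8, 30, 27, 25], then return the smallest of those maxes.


Find max of each group:
  Group 1: [48, 18, 33, 6, 8] -> max = 48
  Group 2: [2, 8, 4, 4, 17] -> max = 17
  Group 3: [43, 4, 35, 3] -> max = 43
  Group 4: [8, 30, 27, 25] -> max = 30
Maxes: [48, 17, 43, 30]
Minimum of maxes = 17
Final answer: 17


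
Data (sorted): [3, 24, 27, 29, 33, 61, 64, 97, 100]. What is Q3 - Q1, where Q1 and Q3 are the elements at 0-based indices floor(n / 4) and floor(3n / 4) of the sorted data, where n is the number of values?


The data has n = 9 elements.
Q1 index = floor(9 / 4) = floor(2.25) = 2; Q3 index = floor(3 * 9 / 4) = floor(6.75) = 6
Q1 = element at index 2 = 27
Q3 = element at index 6 = 64
IQR = 64 - 27 = 37
Final answer: 37


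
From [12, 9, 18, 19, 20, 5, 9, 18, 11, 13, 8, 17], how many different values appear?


List all unique values:
Distinct values: [5, 8, 9, 11, 12, 13, 17, 18, 19, 20]
Count = 10
Final answer: 10


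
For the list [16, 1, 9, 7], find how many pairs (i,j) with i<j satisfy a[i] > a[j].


For each element, count the later elements that are smaller than it:
  16 (index 0): smaller elements after it = [1, 9, 7] -> 3
  1 (index 1): smaller elements after it = [] -> 0
  9 (index 2): smaller elements after it = [7] -> 1
Total inversions = 3 + 0 + 1 = 4
Final answer: 4


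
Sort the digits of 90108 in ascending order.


The number 90108 has digits: 9, 0, 1, 0, 8
Sorted: 0, 0, 1, 8, 9
Joining the sorted digits gives the result.
Final answer: 00189


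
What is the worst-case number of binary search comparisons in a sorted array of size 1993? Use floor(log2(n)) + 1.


Binary search halves the search space each step.
Maximum comparisons = floor(log2(1993)) + 1
log2(1993) = 10.9607
floor(log2(1993)) = 10, so 10 + 1 = 11
Final answer: 11


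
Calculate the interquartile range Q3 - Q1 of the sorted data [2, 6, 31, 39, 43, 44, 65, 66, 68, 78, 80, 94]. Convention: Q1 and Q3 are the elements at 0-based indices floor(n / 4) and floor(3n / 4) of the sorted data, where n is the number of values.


The data has n = 12 elements.
Q1 index = floor(12 / 4) = floor(3) = 3; Q3 index = floor(3 * 12 / 4) = floor(9) = 9
Q1 = element at index 3 = 39
Q3 = element at index 9 = 78
IQR = 78 - 39 = 39
Final answer: 39


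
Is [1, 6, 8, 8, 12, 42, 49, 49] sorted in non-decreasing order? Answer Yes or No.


Check consecutive pairs:
  1 <= 6? True
  6 <= 8? True
  8 <= 8? True
  8 <= 12? True
  12 <= 42? True
  42 <= 49? True
  49 <= 49? True
Every consecutive pair is in order, so the list is non-decreasing.
Final answer: Yes


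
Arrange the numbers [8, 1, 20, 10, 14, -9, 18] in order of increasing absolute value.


Compute absolute values:
  |8| = 8
  |1| = 1
  |20| = 20
  |10| = 10
  |14| = 14
  |-9| = 9
  |18| = 18
Absolute values in increasing order: 1 < 8 < 9 < 10 < 14 < 18 < 20
Listing the original numbers in that order gives the answer.
Final answer: [1, 8, -9, 10, 14, 18, 20]


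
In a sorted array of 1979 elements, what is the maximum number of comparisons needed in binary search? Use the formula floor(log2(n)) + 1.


Binary search halves the search space each step.
Maximum comparisons = floor(log2(1979)) + 1
log2(1979) = 10.9506
floor(log2(1979)) = 10, so 10 + 1 = 11
Final answer: 11


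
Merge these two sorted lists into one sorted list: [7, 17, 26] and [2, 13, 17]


List A: [7, 17, 26]
List B: [2, 13, 17]
Repeatedly compare the front elements and take the smaller:
  7 vs 2 -> take 2
  7 vs 13 -> take 7
  17 vs 13 -> take 13
  17 vs 17 -> take 17
  26 vs 17 -> take 17
  B is exhausted; append the rest of A: [26]
Final answer: [2, 7, 13, 17, 17, 26]


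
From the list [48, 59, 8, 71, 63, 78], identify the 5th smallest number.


Sort ascending: [8, 48, 59, 63, 71, 78]
The 5th element (1-indexed) is at index 4.
Value = 71
Final answer: 71


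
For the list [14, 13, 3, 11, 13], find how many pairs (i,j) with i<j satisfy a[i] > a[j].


For each element, count the later elements that are smaller than it:
  14 (index 0): smaller elements after it = [13, 3, 11, 13] -> 4
  13 (index 1): smaller elements after it = [3, 11] -> 2
  3 (index 2): smaller elements after it = [] -> 0
  11 (index 3): smaller elements after it = [] -> 0
Total inversions = 4 + 2 + 0 + 0 = 6
Final answer: 6


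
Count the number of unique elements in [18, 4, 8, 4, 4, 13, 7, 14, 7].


List all unique values:
Distinct values: [4, 7, 8, 13, 14, 18]
Count = 6
Final answer: 6


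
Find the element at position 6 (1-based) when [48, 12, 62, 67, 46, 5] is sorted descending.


Sort descending: [67, 62, 48, 46, 12, 5]
The 6th element (1-indexed) is at index 5.
Value = 5
Final answer: 5


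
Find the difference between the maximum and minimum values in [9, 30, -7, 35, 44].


Maximum value: 44
Minimum value: -7
Range = 44 - (-7) = 51
Final answer: 51


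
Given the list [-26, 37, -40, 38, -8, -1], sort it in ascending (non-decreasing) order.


Original list: [-26, 37, -40, 38, -8, -1]
Repeatedly take the smallest remaining element:
  Remaining [-26, 37, -40, 38, -8, -1] -> smallest is -40
  Remaining [-26, 37, 38, -8, -1] -> smallest is -26
  Remaining [37, 38, -8, -1] -> smallest is -8
  Remaining [37, 38, -1] -> smallest is -1
  Remaining [37, 38] -> smallest is 37
  Remaining [38] -> smallest is 38
Collecting the picks in order gives the sorted list.
Final answer: [-40, -26, -8, -1, 37, 38]


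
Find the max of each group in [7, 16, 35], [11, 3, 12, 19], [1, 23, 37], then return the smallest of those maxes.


Find max of each group:
  Group 1: [7, 16, 35] -> max = 35
  Group 2: [11, 3, 12, 19] -> max = 19
  Group 3: [1, 23, 37] -> max = 37
Maxes: [35, 19, 37]
Minimum of maxes = 19
Final answer: 19


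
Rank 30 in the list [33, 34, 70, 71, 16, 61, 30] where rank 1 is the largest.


Sort descending: [71, 70, 61, 34, 33, 30, 16]
Find 30 in the sorted list.
30 is at position 6.
Final answer: 6


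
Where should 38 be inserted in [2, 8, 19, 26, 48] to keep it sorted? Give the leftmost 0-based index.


List is sorted: [2, 8, 19, 26, 48]
We need the leftmost position where 38 can be inserted, i.e. the first index whose element is >= 38 (or the end of the list if none is).
Binary search with low=0, high=5 (0-based indices):
  low=0, high=5, mid=2: a[2]=19 < 38, so low = 3
  low=3, high=5, mid=4: a[4]=48 >= 38, so high = 4
  low=3, high=4, mid=3: a[3]=26 < 38, so low = 4
Now low = high = 4, so the insertion index is 4.
Final answer: 4


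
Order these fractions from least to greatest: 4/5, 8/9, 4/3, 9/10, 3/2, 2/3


Convert to decimal for comparison:
  4/5 = 0.8
  8/9 = 0.8889
  4/3 = 1.3333
  9/10 = 0.9
  3/2 = 1.5
  2/3 = 0.6667
Decimals in increasing order: 0.6667 < 0.8 < 0.8889 < 0.9 < 1.3333 < 1.5
Writing each back as its fraction gives the sorted order.
Final answer: 2/3, 4/5, 8/9, 9/10, 4/3, 3/2


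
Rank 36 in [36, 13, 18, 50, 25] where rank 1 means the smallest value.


Sort ascending: [13, 18, 25, 36, 50]
Find 36 in the sorted list.
36 is at position 4 (1-indexed).
Final answer: 4


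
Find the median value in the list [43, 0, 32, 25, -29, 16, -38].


First, sort the list: [-38, -29, 0, 16, 25, 32, 43]
The list has 7 elements (odd count).
The middle index is 3 (0-based), and the element there is 16.
Final answer: 16


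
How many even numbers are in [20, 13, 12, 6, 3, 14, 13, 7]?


Check each element:
  20 is even
  13 is odd
  12 is even
  6 is even
  3 is odd
  14 is even
  13 is odd
  7 is odd
Evens: [20, 12, 6, 14]
Count of evens = 4
Final answer: 4


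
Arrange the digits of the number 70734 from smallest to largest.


The number 70734 has digits: 7, 0, 7, 3, 4
Sorted: 0, 3, 4, 7, 7
Joining the sorted digits gives the result.
Final answer: 03477


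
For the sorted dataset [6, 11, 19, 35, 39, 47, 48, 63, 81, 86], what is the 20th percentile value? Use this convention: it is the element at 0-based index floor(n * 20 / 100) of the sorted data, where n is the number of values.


The dataset has n = 10 elements.
Index = floor(10 * 20 / 100) = floor(200 / 100) = floor(2) = 2
Counting from index 0 in the sorted data, the element at index 2 is 19.
Final answer: 19


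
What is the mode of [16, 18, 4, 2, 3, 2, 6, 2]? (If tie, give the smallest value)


Count the frequency of each value:
  2 appears 3 time(s)
  3 appears 1 time(s)
  4 appears 1 time(s)
  6 appears 1 time(s)
  16 appears 1 time(s)
  18 appears 1 time(s)
Maximum frequency is 3.
Only 2 reaches that frequency, so it is the mode.
Final answer: 2


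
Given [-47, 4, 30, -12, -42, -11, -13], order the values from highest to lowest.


Original list: [-47, 4, 30, -12, -42, -11, -13]
Repeatedly take the largest remaining element:
  Remaining [-47, 4, 30, -12, -42, -11, -13] -> largest is 30
  Remaining [-47, 4, -12, -42, -11, -13] -> largest is 4
  Remaining [-47, -12, -42, -11, -13] -> largest is -11
  Remaining [-47, -12, -42, -13] -> largest is -12
  Remaining [-47, -42, -13] -> largest is -13
  Remaining [-47, -42] -> largest is -42
  Remaining [-47] -> largest is -47
Collecting the picks in order gives the descending list.
Final answer: [30, 4, -11, -12, -13, -42, -47]


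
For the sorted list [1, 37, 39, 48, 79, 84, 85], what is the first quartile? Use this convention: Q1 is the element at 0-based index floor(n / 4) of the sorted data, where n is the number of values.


The list has n = 7 elements.
Q1 index = floor(7 / 4) = floor(1.75) = 1
Counting from index 0 in the sorted data, the element at index 1 is 37.
Final answer: 37


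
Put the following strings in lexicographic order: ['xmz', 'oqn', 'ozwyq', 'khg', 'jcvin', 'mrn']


Compare strings character by character (the first differing letter decides):
  'jcvin' < 'khg' since 'j' < 'k' at position 1
  'khg' < 'mrn' since 'k' < 'm' at position 1
  'mrn' < 'oqn' since 'm' < 'o' at position 1
  'oqn' < 'ozwyq' since 'q' < 'z' at position 2
  'ozwyq' < 'xmz' since 'o' < 'x' at position 1
Chaining these comparisons gives the alphabetical order.
Final answer: ['jcvin', 'khg', 'mrn', 'oqn', 'ozwyq', 'xmz']


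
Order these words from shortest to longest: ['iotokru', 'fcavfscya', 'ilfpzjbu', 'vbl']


Compute lengths:
  'iotokru' has length 7
  'fcavfscya' has length 9
  'ilfpzjbu' has length 8
  'vbl' has length 3
Lengths in increasing order: 3 < 7 < 8 < 9
Listing the words in that order gives the answer.
Final answer: ['vbl', 'iotokru', 'ilfpzjbu', 'fcavfscya']
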